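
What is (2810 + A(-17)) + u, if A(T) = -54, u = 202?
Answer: 2958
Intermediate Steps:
(2810 + A(-17)) + u = (2810 - 54) + 202 = 2756 + 202 = 2958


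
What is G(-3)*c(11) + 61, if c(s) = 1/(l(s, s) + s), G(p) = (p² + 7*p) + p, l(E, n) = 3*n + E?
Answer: 668/11 ≈ 60.727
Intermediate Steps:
l(E, n) = E + 3*n
G(p) = p² + 8*p
c(s) = 1/(5*s) (c(s) = 1/((s + 3*s) + s) = 1/(4*s + s) = 1/(5*s))
G(-3)*c(11) + 61 = (-3*(8 - 3))*((⅕)/11) + 61 = (-3*5)*((⅕)*(1/11)) + 61 = -15*1/55 + 61 = -3/11 + 61 = 668/11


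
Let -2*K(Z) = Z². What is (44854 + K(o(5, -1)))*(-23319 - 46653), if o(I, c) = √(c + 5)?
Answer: -3138384144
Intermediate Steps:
o(I, c) = √(5 + c)
K(Z) = -Z²/2
(44854 + K(o(5, -1)))*(-23319 - 46653) = (44854 - (√(5 - 1))²/2)*(-23319 - 46653) = (44854 - (√4)²/2)*(-69972) = (44854 - ½*2²)*(-69972) = (44854 - ½*4)*(-69972) = (44854 - 2)*(-69972) = 44852*(-69972) = -3138384144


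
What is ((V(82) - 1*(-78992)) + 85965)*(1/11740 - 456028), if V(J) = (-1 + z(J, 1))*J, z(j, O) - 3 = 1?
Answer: -884458653684957/11740 ≈ -7.5337e+10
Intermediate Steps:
z(j, O) = 4 (z(j, O) = 3 + 1 = 4)
V(J) = 3*J (V(J) = (-1 + 4)*J = 3*J)
((V(82) - 1*(-78992)) + 85965)*(1/11740 - 456028) = ((3*82 - 1*(-78992)) + 85965)*(1/11740 - 456028) = ((246 + 78992) + 85965)*(1/11740 - 456028) = (79238 + 85965)*(-5353768719/11740) = 165203*(-5353768719/11740) = -884458653684957/11740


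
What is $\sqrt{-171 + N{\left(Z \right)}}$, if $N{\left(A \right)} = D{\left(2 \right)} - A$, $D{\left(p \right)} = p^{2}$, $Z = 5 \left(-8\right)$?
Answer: $i \sqrt{127} \approx 11.269 i$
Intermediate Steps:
$Z = -40$
$N{\left(A \right)} = 4 - A$ ($N{\left(A \right)} = 2^{2} - A = 4 - A$)
$\sqrt{-171 + N{\left(Z \right)}} = \sqrt{-171 + \left(4 - -40\right)} = \sqrt{-171 + \left(4 + 40\right)} = \sqrt{-171 + 44} = \sqrt{-127} = i \sqrt{127}$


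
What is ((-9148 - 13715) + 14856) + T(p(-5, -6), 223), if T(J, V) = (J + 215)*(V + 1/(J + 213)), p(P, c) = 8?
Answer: 9220785/221 ≈ 41723.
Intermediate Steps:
T(J, V) = (215 + J)*(V + 1/(213 + J))
((-9148 - 13715) + 14856) + T(p(-5, -6), 223) = ((-9148 - 13715) + 14856) + (215 + 8 + 45795*223 + 223*8² + 428*8*223)/(213 + 8) = (-22863 + 14856) + (215 + 8 + 10212285 + 223*64 + 763552)/221 = -8007 + (215 + 8 + 10212285 + 14272 + 763552)/221 = -8007 + (1/221)*10990332 = -8007 + 10990332/221 = 9220785/221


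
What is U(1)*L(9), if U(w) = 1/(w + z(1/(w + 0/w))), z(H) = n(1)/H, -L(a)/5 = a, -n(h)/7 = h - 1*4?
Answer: -45/22 ≈ -2.0455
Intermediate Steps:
n(h) = 28 - 7*h (n(h) = -7*(h - 1*4) = -7*(h - 4) = -7*(-4 + h) = 28 - 7*h)
L(a) = -5*a
z(H) = 21/H (z(H) = (28 - 7*1)/H = (28 - 7)/H = 21/H)
U(w) = 1/(22*w) (U(w) = 1/(w + 21/(1/(w + 0/w))) = 1/(w + 21/(1/(w + 0))) = 1/(w + 21/(1/w)) = 1/(w + 21*w) = 1/(22*w))
U(1)*L(9) = ((1/22)/1)*(-5*9) = ((1/22)*1)*(-45) = (1/22)*(-45) = -45/22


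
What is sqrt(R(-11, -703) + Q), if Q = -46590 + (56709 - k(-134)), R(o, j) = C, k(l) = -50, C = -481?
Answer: 2*sqrt(2422) ≈ 98.428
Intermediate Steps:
R(o, j) = -481
Q = 10169 (Q = -46590 + (56709 - 1*(-50)) = -46590 + (56709 + 50) = -46590 + 56759 = 10169)
sqrt(R(-11, -703) + Q) = sqrt(-481 + 10169) = sqrt(9688) = 2*sqrt(2422)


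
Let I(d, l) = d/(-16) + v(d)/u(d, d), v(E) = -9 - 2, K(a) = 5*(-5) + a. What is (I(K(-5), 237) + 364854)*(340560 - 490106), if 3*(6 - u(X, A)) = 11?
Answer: -1527736887045/28 ≈ -5.4562e+10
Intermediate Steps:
K(a) = -25 + a
u(X, A) = 7/3 (u(X, A) = 6 - 1/3*11 = 6 - 11/3 = 7/3)
v(E) = -11
I(d, l) = -33/7 - d/16 (I(d, l) = d/(-16) - 11/7/3 = d*(-1/16) - 11*3/7 = -d/16 - 33/7 = -33/7 - d/16)
(I(K(-5), 237) + 364854)*(340560 - 490106) = ((-33/7 - (-25 - 5)/16) + 364854)*(340560 - 490106) = ((-33/7 - 1/16*(-30)) + 364854)*(-149546) = ((-33/7 + 15/8) + 364854)*(-149546) = (-159/56 + 364854)*(-149546) = (20431665/56)*(-149546) = -1527736887045/28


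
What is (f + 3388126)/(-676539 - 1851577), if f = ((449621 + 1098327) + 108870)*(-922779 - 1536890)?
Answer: 1018805121279/632029 ≈ 1.6120e+6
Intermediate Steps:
f = -4075223873242 (f = (1547948 + 108870)*(-2459669) = 1656818*(-2459669) = -4075223873242)
(f + 3388126)/(-676539 - 1851577) = (-4075223873242 + 3388126)/(-676539 - 1851577) = -4075220485116/(-2528116) = -4075220485116*(-1/2528116) = 1018805121279/632029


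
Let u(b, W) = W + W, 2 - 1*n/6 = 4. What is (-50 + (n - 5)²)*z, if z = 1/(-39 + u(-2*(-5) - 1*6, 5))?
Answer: -239/29 ≈ -8.2414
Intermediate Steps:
n = -12 (n = 12 - 6*4 = 12 - 24 = -12)
u(b, W) = 2*W
z = -1/29 (z = 1/(-39 + 2*5) = 1/(-39 + 10) = 1/(-29) = -1/29 ≈ -0.034483)
(-50 + (n - 5)²)*z = (-50 + (-12 - 5)²)*(-1/29) = (-50 + (-17)²)*(-1/29) = (-50 + 289)*(-1/29) = 239*(-1/29) = -239/29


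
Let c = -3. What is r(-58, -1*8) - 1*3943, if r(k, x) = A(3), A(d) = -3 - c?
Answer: -3943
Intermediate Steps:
A(d) = 0 (A(d) = -3 - 1*(-3) = -3 + 3 = 0)
r(k, x) = 0
r(-58, -1*8) - 1*3943 = 0 - 1*3943 = 0 - 3943 = -3943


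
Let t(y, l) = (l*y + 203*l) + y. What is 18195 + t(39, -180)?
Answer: -25326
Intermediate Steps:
t(y, l) = y + 203*l + l*y (t(y, l) = (203*l + l*y) + y = y + 203*l + l*y)
18195 + t(39, -180) = 18195 + (39 + 203*(-180) - 180*39) = 18195 + (39 - 36540 - 7020) = 18195 - 43521 = -25326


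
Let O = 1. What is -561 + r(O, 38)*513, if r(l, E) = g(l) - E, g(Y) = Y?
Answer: -19542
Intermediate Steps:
r(l, E) = l - E
-561 + r(O, 38)*513 = -561 + (1 - 1*38)*513 = -561 + (1 - 38)*513 = -561 - 37*513 = -561 - 18981 = -19542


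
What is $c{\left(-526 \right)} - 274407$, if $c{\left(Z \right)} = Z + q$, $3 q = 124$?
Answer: $- \frac{824675}{3} \approx -2.7489 \cdot 10^{5}$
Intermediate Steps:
$q = \frac{124}{3}$ ($q = \frac{1}{3} \cdot 124 = \frac{124}{3} \approx 41.333$)
$c{\left(Z \right)} = \frac{124}{3} + Z$ ($c{\left(Z \right)} = Z + \frac{124}{3} = \frac{124}{3} + Z$)
$c{\left(-526 \right)} - 274407 = \left(\frac{124}{3} - 526\right) - 274407 = - \frac{1454}{3} - 274407 = - \frac{824675}{3}$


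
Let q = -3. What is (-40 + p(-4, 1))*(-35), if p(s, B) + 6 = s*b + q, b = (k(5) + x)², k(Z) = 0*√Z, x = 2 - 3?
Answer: 1855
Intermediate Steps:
x = -1
k(Z) = 0
b = 1 (b = (0 - 1)² = (-1)² = 1)
p(s, B) = -9 + s (p(s, B) = -6 + (s*1 - 3) = -6 + (s - 3) = -6 + (-3 + s) = -9 + s)
(-40 + p(-4, 1))*(-35) = (-40 + (-9 - 4))*(-35) = (-40 - 13)*(-35) = -53*(-35) = 1855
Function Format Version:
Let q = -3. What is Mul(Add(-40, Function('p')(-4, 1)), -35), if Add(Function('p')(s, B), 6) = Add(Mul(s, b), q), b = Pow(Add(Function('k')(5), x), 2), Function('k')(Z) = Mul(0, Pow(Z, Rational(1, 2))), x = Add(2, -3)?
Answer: 1855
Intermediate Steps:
x = -1
Function('k')(Z) = 0
b = 1 (b = Pow(Add(0, -1), 2) = Pow(-1, 2) = 1)
Function('p')(s, B) = Add(-9, s) (Function('p')(s, B) = Add(-6, Add(Mul(s, 1), -3)) = Add(-6, Add(s, -3)) = Add(-6, Add(-3, s)) = Add(-9, s))
Mul(Add(-40, Function('p')(-4, 1)), -35) = Mul(Add(-40, Add(-9, -4)), -35) = Mul(Add(-40, -13), -35) = Mul(-53, -35) = 1855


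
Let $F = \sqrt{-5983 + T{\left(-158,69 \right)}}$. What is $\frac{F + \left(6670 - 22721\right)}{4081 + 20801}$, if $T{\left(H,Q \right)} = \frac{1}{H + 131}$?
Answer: $- \frac{16051}{24882} + \frac{37 i \sqrt{354}}{223938} \approx -0.64508 + 0.0031087 i$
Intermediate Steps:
$T{\left(H,Q \right)} = \frac{1}{131 + H}$
$F = \frac{37 i \sqrt{354}}{9}$ ($F = \sqrt{-5983 + \frac{1}{131 - 158}} = \sqrt{-5983 + \frac{1}{-27}} = \sqrt{-5983 - \frac{1}{27}} = \sqrt{- \frac{161542}{27}} = \frac{37 i \sqrt{354}}{9} \approx 77.35 i$)
$\frac{F + \left(6670 - 22721\right)}{4081 + 20801} = \frac{\frac{37 i \sqrt{354}}{9} + \left(6670 - 22721\right)}{4081 + 20801} = \frac{\frac{37 i \sqrt{354}}{9} - 16051}{24882} = \left(-16051 + \frac{37 i \sqrt{354}}{9}\right) \frac{1}{24882} = - \frac{16051}{24882} + \frac{37 i \sqrt{354}}{223938}$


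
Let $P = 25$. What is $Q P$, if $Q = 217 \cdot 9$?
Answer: $48825$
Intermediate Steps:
$Q = 1953$
$Q P = 1953 \cdot 25 = 48825$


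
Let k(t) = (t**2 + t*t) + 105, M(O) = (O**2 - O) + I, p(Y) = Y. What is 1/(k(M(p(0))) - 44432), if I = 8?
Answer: -1/44199 ≈ -2.2625e-5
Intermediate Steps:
M(O) = 8 + O**2 - O (M(O) = (O**2 - O) + 8 = 8 + O**2 - O)
k(t) = 105 + 2*t**2 (k(t) = (t**2 + t**2) + 105 = 2*t**2 + 105 = 105 + 2*t**2)
1/(k(M(p(0))) - 44432) = 1/((105 + 2*(8 + 0**2 - 1*0)**2) - 44432) = 1/((105 + 2*(8 + 0 + 0)**2) - 44432) = 1/((105 + 2*8**2) - 44432) = 1/((105 + 2*64) - 44432) = 1/((105 + 128) - 44432) = 1/(233 - 44432) = 1/(-44199) = -1/44199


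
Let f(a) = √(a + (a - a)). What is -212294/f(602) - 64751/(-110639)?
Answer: 64751/110639 - 106147*√602/301 ≈ -8651.9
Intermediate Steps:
f(a) = √a (f(a) = √(a + 0) = √a)
-212294/f(602) - 64751/(-110639) = -212294*√602/602 - 64751/(-110639) = -106147*√602/301 - 64751*(-1/110639) = -106147*√602/301 + 64751/110639 = 64751/110639 - 106147*√602/301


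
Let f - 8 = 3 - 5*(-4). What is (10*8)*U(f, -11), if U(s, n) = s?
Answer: 2480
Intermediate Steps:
f = 31 (f = 8 + (3 - 5*(-4)) = 8 + (3 + 20) = 8 + 23 = 31)
(10*8)*U(f, -11) = (10*8)*31 = 80*31 = 2480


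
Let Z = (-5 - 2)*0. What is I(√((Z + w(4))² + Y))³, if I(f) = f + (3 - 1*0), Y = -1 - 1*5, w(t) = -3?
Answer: (3 + √3)³ ≈ 105.96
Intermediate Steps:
Y = -6 (Y = -1 - 5 = -6)
Z = 0 (Z = -7*0 = 0)
I(f) = 3 + f (I(f) = f + (3 + 0) = f + 3 = 3 + f)
I(√((Z + w(4))² + Y))³ = (3 + √((0 - 3)² - 6))³ = (3 + √((-3)² - 6))³ = (3 + √(9 - 6))³ = (3 + √3)³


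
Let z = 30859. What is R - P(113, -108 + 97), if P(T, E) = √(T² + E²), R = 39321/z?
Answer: 39321/30859 - √12890 ≈ -112.26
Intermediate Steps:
R = 39321/30859 ≈ 1.2742
P(T, E) = √(E² + T²)
R - P(113, -108 + 97) = 39321/30859 - √((-108 + 97)² + 113²) = 39321/30859 - √((-11)² + 12769) = 39321/30859 - √(121 + 12769) = 39321/30859 - √12890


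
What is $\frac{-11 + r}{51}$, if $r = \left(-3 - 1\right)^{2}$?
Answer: $\frac{5}{51} \approx 0.098039$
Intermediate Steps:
$r = 16$ ($r = \left(-4\right)^{2} = 16$)
$\frac{-11 + r}{51} = \frac{-11 + 16}{51} = 5 \cdot \frac{1}{51} = \frac{5}{51}$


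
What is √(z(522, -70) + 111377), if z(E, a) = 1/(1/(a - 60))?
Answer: √111247 ≈ 333.54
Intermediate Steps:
z(E, a) = -60 + a (z(E, a) = 1/(1/(-60 + a)) = -60 + a)
√(z(522, -70) + 111377) = √((-60 - 70) + 111377) = √(-130 + 111377) = √111247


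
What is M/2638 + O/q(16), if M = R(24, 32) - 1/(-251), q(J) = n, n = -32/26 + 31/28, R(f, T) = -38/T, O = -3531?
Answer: 4538855273729/158913120 ≈ 28562.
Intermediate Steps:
n = -45/364 (n = -32*1/26 + 31*(1/28) = -16/13 + 31/28 = -45/364 ≈ -0.12363)
q(J) = -45/364
M = -4753/4016 (M = -38/32 - 1/(-251) = -38*1/32 - 1*(-1/251) = -19/16 + 1/251 = -4753/4016 ≈ -1.1835)
M/2638 + O/q(16) = -4753/4016/2638 - 3531/(-45/364) = -4753/4016*1/2638 - 3531*(-364/45) = -4753/10594208 + 428428/15 = 4538855273729/158913120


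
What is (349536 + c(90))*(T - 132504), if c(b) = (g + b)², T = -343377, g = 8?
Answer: -170907902340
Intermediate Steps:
c(b) = (8 + b)²
(349536 + c(90))*(T - 132504) = (349536 + (8 + 90)²)*(-343377 - 132504) = (349536 + 98²)*(-475881) = (349536 + 9604)*(-475881) = 359140*(-475881) = -170907902340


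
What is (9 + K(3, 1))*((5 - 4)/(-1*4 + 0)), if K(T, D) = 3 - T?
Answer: -9/4 ≈ -2.2500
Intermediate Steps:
(9 + K(3, 1))*((5 - 4)/(-1*4 + 0)) = (9 + (3 - 1*3))*((5 - 4)/(-1*4 + 0)) = (9 + (3 - 3))*(1/(-4 + 0)) = (9 + 0)*(1/(-4)) = 9*(1*(-¼)) = 9*(-¼) = -9/4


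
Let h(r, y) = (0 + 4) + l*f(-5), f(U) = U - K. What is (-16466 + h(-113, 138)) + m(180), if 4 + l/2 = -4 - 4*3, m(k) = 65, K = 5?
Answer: -15997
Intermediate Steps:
f(U) = -5 + U (f(U) = U - 1*5 = U - 5 = -5 + U)
l = -40 (l = -8 + 2*(-4 - 4*3) = -8 + 2*(-4 - 12) = -8 + 2*(-16) = -8 - 32 = -40)
h(r, y) = 404 (h(r, y) = (0 + 4) - 40*(-5 - 5) = 4 - 40*(-10) = 4 + 400 = 404)
(-16466 + h(-113, 138)) + m(180) = (-16466 + 404) + 65 = -16062 + 65 = -15997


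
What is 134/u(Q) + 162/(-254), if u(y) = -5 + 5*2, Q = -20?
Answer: 16613/635 ≈ 26.162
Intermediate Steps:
u(y) = 5 (u(y) = -5 + 10 = 5)
134/u(Q) + 162/(-254) = 134/5 + 162/(-254) = 134*(⅕) + 162*(-1/254) = 134/5 - 81/127 = 16613/635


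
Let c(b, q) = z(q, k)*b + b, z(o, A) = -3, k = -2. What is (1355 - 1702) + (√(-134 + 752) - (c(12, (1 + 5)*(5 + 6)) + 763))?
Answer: -1086 + √618 ≈ -1061.1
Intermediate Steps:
c(b, q) = -2*b (c(b, q) = -3*b + b = -2*b)
(1355 - 1702) + (√(-134 + 752) - (c(12, (1 + 5)*(5 + 6)) + 763)) = (1355 - 1702) + (√(-134 + 752) - (-2*12 + 763)) = -347 + (√618 - (-24 + 763)) = -347 + (√618 - 1*739) = -347 + (√618 - 739) = -347 + (-739 + √618) = -1086 + √618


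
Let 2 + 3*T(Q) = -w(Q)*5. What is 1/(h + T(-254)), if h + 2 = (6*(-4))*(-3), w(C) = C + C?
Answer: 1/916 ≈ 0.0010917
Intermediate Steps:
w(C) = 2*C
h = 70 (h = -2 + (6*(-4))*(-3) = -2 - 24*(-3) = -2 + 72 = 70)
T(Q) = -⅔ - 10*Q/3 (T(Q) = -⅔ + (-2*Q*5)/3 = -⅔ + (-10*Q)/3 = -⅔ - 10*Q/3)
1/(h + T(-254)) = 1/(70 + (-⅔ - 10/3*(-254))) = 1/(70 + (-⅔ + 2540/3)) = 1/(70 + 846) = 1/916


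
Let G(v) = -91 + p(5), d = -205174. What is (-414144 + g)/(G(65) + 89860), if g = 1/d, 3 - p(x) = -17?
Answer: -84971581057/18422368286 ≈ -4.6124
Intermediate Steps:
p(x) = 20 (p(x) = 3 - 1*(-17) = 3 + 17 = 20)
G(v) = -71 (G(v) = -91 + 20 = -71)
g = -1/205174 (g = 1/(-205174) = -1/205174 ≈ -4.8739e-6)
(-414144 + g)/(G(65) + 89860) = (-414144 - 1/205174)/(-71 + 89860) = -84971581057/205174/89789 = -84971581057/205174*1/89789 = -84971581057/18422368286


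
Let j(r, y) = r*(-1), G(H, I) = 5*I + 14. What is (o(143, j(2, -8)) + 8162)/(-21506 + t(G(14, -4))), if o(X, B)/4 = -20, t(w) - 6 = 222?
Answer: -4041/10639 ≈ -0.37983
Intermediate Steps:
G(H, I) = 14 + 5*I
t(w) = 228 (t(w) = 6 + 222 = 228)
j(r, y) = -r
o(X, B) = -80 (o(X, B) = 4*(-20) = -80)
(o(143, j(2, -8)) + 8162)/(-21506 + t(G(14, -4))) = (-80 + 8162)/(-21506 + 228) = 8082/(-21278) = 8082*(-1/21278) = -4041/10639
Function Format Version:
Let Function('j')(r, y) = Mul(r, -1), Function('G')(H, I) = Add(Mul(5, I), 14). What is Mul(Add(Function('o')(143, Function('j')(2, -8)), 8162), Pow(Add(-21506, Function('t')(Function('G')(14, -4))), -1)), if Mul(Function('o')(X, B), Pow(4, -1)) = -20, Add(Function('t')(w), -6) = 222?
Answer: Rational(-4041, 10639) ≈ -0.37983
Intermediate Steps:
Function('G')(H, I) = Add(14, Mul(5, I))
Function('t')(w) = 228 (Function('t')(w) = Add(6, 222) = 228)
Function('j')(r, y) = Mul(-1, r)
Function('o')(X, B) = -80 (Function('o')(X, B) = Mul(4, -20) = -80)
Mul(Add(Function('o')(143, Function('j')(2, -8)), 8162), Pow(Add(-21506, Function('t')(Function('G')(14, -4))), -1)) = Mul(Add(-80, 8162), Pow(Add(-21506, 228), -1)) = Mul(8082, Pow(-21278, -1)) = Mul(8082, Rational(-1, 21278)) = Rational(-4041, 10639)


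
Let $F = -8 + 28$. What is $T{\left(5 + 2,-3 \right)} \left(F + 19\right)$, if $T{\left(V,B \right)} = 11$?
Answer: $429$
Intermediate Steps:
$F = 20$
$T{\left(5 + 2,-3 \right)} \left(F + 19\right) = 11 \left(20 + 19\right) = 11 \cdot 39 = 429$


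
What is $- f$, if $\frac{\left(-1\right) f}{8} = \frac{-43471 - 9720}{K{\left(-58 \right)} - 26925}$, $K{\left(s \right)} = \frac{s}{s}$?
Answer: $\frac{106382}{6731} \approx 15.805$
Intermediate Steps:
$K{\left(s \right)} = 1$
$f = - \frac{106382}{6731}$ ($f = - 8 \frac{-43471 - 9720}{1 - 26925} = - 8 \left(- \frac{53191}{-26924}\right) = - 8 \left(\left(-53191\right) \left(- \frac{1}{26924}\right)\right) = \left(-8\right) \frac{53191}{26924} = - \frac{106382}{6731} \approx -15.805$)
$- f = \left(-1\right) \left(- \frac{106382}{6731}\right) = \frac{106382}{6731}$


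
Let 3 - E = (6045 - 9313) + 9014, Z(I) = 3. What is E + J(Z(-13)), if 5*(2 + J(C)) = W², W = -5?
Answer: -5740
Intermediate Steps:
J(C) = 3 (J(C) = -2 + (⅕)*(-5)² = -2 + (⅕)*25 = -2 + 5 = 3)
E = -5743 (E = 3 - ((6045 - 9313) + 9014) = 3 - (-3268 + 9014) = 3 - 1*5746 = 3 - 5746 = -5743)
E + J(Z(-13)) = -5743 + 3 = -5740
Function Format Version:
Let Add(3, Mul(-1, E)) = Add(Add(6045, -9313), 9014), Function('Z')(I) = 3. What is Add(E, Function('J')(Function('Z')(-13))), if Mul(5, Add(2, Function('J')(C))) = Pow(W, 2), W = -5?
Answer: -5740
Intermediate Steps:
Function('J')(C) = 3 (Function('J')(C) = Add(-2, Mul(Rational(1, 5), Pow(-5, 2))) = Add(-2, Mul(Rational(1, 5), 25)) = Add(-2, 5) = 3)
E = -5743 (E = Add(3, Mul(-1, Add(Add(6045, -9313), 9014))) = Add(3, Mul(-1, Add(-3268, 9014))) = Add(3, Mul(-1, 5746)) = Add(3, -5746) = -5743)
Add(E, Function('J')(Function('Z')(-13))) = Add(-5743, 3) = -5740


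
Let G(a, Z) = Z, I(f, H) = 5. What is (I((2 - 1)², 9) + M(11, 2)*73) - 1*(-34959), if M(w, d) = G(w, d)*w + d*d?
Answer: 36862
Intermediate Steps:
M(w, d) = d² + d*w (M(w, d) = d*w + d*d = d*w + d² = d² + d*w)
(I((2 - 1)², 9) + M(11, 2)*73) - 1*(-34959) = (5 + (2*(2 + 11))*73) - 1*(-34959) = (5 + (2*13)*73) + 34959 = (5 + 26*73) + 34959 = (5 + 1898) + 34959 = 1903 + 34959 = 36862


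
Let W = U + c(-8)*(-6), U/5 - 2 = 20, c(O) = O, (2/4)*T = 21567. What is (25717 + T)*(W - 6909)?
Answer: -464813101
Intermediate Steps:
T = 43134 (T = 2*21567 = 43134)
U = 110 (U = 10 + 5*20 = 10 + 100 = 110)
W = 158 (W = 110 - 8*(-6) = 110 + 48 = 158)
(25717 + T)*(W - 6909) = (25717 + 43134)*(158 - 6909) = 68851*(-6751) = -464813101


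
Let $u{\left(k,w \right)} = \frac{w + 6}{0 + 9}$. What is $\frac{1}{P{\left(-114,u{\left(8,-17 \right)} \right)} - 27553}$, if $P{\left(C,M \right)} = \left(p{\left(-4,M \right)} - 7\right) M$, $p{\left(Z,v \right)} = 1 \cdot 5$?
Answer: $- \frac{9}{247955} \approx -3.6297 \cdot 10^{-5}$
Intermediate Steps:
$p{\left(Z,v \right)} = 5$
$u{\left(k,w \right)} = \frac{2}{3} + \frac{w}{9}$ ($u{\left(k,w \right)} = \frac{6 + w}{9} = \left(6 + w\right) \frac{1}{9} = \frac{2}{3} + \frac{w}{9}$)
$P{\left(C,M \right)} = - 2 M$ ($P{\left(C,M \right)} = \left(5 - 7\right) M = - 2 M$)
$\frac{1}{P{\left(-114,u{\left(8,-17 \right)} \right)} - 27553} = \frac{1}{- 2 \left(\frac{2}{3} + \frac{1}{9} \left(-17\right)\right) - 27553} = \frac{1}{- 2 \left(\frac{2}{3} - \frac{17}{9}\right) - 27553} = \frac{1}{\left(-2\right) \left(- \frac{11}{9}\right) - 27553} = \frac{1}{\frac{22}{9} - 27553} = \frac{1}{- \frac{247955}{9}} = - \frac{9}{247955}$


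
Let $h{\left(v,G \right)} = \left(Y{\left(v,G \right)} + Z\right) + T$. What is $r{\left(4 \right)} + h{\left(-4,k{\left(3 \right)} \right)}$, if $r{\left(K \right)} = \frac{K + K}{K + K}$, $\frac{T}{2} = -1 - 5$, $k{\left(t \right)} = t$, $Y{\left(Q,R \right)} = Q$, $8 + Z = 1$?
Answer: $-22$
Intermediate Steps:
$Z = -7$ ($Z = -8 + 1 = -7$)
$T = -12$ ($T = 2 \left(-1 - 5\right) = 2 \left(-6\right) = -12$)
$r{\left(K \right)} = 1$ ($r{\left(K \right)} = \frac{2 K}{2 K} = 2 K \frac{1}{2 K} = 1$)
$h{\left(v,G \right)} = -19 + v$ ($h{\left(v,G \right)} = \left(v - 7\right) - 12 = \left(-7 + v\right) - 12 = -19 + v$)
$r{\left(4 \right)} + h{\left(-4,k{\left(3 \right)} \right)} = 1 - 23 = -22$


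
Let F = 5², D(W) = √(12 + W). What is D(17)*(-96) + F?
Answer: 25 - 96*√29 ≈ -491.98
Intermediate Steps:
F = 25
D(17)*(-96) + F = √(12 + 17)*(-96) + 25 = √29*(-96) + 25 = -96*√29 + 25 = 25 - 96*√29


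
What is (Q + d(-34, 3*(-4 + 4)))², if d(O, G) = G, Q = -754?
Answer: 568516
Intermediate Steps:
(Q + d(-34, 3*(-4 + 4)))² = (-754 + 3*(-4 + 4))² = (-754 + 3*0)² = (-754 + 0)² = (-754)² = 568516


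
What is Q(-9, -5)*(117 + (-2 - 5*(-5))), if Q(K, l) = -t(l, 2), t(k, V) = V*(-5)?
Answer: 1400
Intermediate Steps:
t(k, V) = -5*V
Q(K, l) = 10 (Q(K, l) = -(-5)*2 = -1*(-10) = 10)
Q(-9, -5)*(117 + (-2 - 5*(-5))) = 10*(117 + (-2 - 5*(-5))) = 10*(117 + (-2 + 25)) = 10*(117 + 23) = 10*140 = 1400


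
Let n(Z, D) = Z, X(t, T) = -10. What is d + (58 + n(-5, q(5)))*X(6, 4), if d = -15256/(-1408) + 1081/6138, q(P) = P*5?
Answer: -25484419/49104 ≈ -518.99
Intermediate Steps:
q(P) = 5*P
d = 540701/49104 (d = -15256*(-1/1408) + 1081*(1/6138) = 1907/176 + 1081/6138 = 540701/49104 ≈ 11.011)
d + (58 + n(-5, q(5)))*X(6, 4) = 540701/49104 + (58 - 5)*(-10) = 540701/49104 + 53*(-10) = 540701/49104 - 530 = -25484419/49104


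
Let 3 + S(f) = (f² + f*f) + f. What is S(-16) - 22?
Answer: 471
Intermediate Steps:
S(f) = -3 + f + 2*f² (S(f) = -3 + ((f² + f*f) + f) = -3 + ((f² + f²) + f) = -3 + (2*f² + f) = -3 + (f + 2*f²) = -3 + f + 2*f²)
S(-16) - 22 = (-3 - 16 + 2*(-16)²) - 22 = (-3 - 16 + 2*256) - 22 = (-3 - 16 + 512) - 22 = 493 - 22 = 471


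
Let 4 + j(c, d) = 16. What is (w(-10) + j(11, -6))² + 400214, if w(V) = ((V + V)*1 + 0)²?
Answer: 569958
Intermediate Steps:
j(c, d) = 12 (j(c, d) = -4 + 16 = 12)
w(V) = 4*V² (w(V) = ((2*V)*1 + 0)² = (2*V + 0)² = (2*V)² = 4*V²)
(w(-10) + j(11, -6))² + 400214 = (4*(-10)² + 12)² + 400214 = (4*100 + 12)² + 400214 = (400 + 12)² + 400214 = 412² + 400214 = 169744 + 400214 = 569958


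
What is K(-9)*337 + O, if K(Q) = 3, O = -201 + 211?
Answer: 1021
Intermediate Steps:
O = 10
K(-9)*337 + O = 3*337 + 10 = 1011 + 10 = 1021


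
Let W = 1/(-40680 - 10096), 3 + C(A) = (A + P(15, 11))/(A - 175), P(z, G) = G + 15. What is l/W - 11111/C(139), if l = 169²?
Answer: -131969280244/91 ≈ -1.4502e+9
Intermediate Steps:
l = 28561
P(z, G) = 15 + G
C(A) = -3 + (26 + A)/(-175 + A) (C(A) = -3 + (A + (15 + 11))/(A - 175) = -3 + (A + 26)/(-175 + A) = -3 + (26 + A)/(-175 + A))
W = -1/50776 (W = 1/(-50776) = -1/50776 ≈ -1.9694e-5)
l/W - 11111/C(139) = 28561/(-1/50776) - 11111*(-175 + 139)/(551 - 2*139) = 28561*(-50776) - 11111*(-36/(551 - 278)) = -1450213336 - 11111/((-1/36*273)) = -1450213336 - 11111/(-91/12) = -1450213336 - 11111*(-12/91) = -1450213336 + 133332/91 = -131969280244/91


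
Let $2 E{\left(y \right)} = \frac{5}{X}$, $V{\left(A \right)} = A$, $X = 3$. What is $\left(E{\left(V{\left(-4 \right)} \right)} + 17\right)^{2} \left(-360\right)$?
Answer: $-114490$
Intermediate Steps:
$E{\left(y \right)} = \frac{5}{6}$ ($E{\left(y \right)} = \frac{5 \cdot \frac{1}{3}}{2} = \frac{1}{2} \cdot \frac{5}{3} = \frac{5}{6}$)
$\left(E{\left(V{\left(-4 \right)} \right)} + 17\right)^{2} \left(-360\right) = \left(\frac{5}{6} + 17\right)^{2} \left(-360\right) = \left(\frac{107}{6}\right)^{2} \left(-360\right) = \frac{11449}{36} \left(-360\right) = -114490$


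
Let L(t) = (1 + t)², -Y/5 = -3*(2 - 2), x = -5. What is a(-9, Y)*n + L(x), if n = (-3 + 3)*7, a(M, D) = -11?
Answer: 16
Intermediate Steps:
Y = 0 (Y = -(-15)*(2 - 2) = -(-15)*0 = -5*0 = 0)
n = 0 (n = 0*7 = 0)
a(-9, Y)*n + L(x) = -11*0 + (1 - 5)² = 0 + (-4)² = 0 + 16 = 16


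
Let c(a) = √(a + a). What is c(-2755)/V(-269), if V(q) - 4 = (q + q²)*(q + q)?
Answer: -I*√5510/38785492 ≈ -1.9138e-6*I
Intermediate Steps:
V(q) = 4 + 2*q*(q + q²) (V(q) = 4 + (q + q²)*(q + q) = 4 + (q + q²)*(2*q) = 4 + 2*q*(q + q²))
c(a) = √2*√a (c(a) = √(2*a) = √2*√a)
c(-2755)/V(-269) = (√2*√(-2755))/(4 + 2*(-269)² + 2*(-269)³) = (√2*(I*√2755))/(4 + 2*72361 + 2*(-19465109)) = (I*√5510)/(4 + 144722 - 38930218) = (I*√5510)/(-38785492) = (I*√5510)*(-1/38785492) = -I*√5510/38785492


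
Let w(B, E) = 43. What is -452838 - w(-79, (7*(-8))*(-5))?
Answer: -452881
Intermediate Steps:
-452838 - w(-79, (7*(-8))*(-5)) = -452838 - 1*43 = -452838 - 43 = -452881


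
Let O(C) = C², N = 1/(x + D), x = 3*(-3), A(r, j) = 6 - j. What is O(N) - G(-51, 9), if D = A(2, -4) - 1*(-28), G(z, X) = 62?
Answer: -52141/841 ≈ -61.999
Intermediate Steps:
D = 38 (D = (6 - 1*(-4)) - 1*(-28) = (6 + 4) + 28 = 10 + 28 = 38)
x = -9
N = 1/29 (N = 1/(-9 + 38) = 1/29 ≈ 0.034483)
O(N) - G(-51, 9) = (1/29)² - 1*62 = 1/841 - 62 = -52141/841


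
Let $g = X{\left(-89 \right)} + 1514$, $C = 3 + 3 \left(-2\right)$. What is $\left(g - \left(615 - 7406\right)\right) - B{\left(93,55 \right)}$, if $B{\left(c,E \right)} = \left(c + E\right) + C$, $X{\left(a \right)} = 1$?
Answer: $8161$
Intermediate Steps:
$C = -3$ ($C = 3 - 6 = -3$)
$B{\left(c,E \right)} = -3 + E + c$ ($B{\left(c,E \right)} = \left(c + E\right) - 3 = \left(E + c\right) - 3 = -3 + E + c$)
$g = 1515$ ($g = 1 + 1514 = 1515$)
$\left(g - \left(615 - 7406\right)\right) - B{\left(93,55 \right)} = \left(1515 - \left(615 - 7406\right)\right) - \left(-3 + 55 + 93\right) = \left(1515 - \left(615 - 7406\right)\right) - 145 = \left(1515 - -6791\right) - 145 = \left(1515 + 6791\right) - 145 = 8306 - 145 = 8161$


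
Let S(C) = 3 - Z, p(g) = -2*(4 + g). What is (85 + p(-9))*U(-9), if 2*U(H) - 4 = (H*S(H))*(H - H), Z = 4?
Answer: 190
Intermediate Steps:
p(g) = -8 - 2*g
S(C) = -1 (S(C) = 3 - 1*4 = 3 - 4 = -1)
U(H) = 2 (U(H) = 2 + ((H*(-1))*(H - H))/2 = 2 + (-H*0)/2 = 2 + (½)*0 = 2 + 0 = 2)
(85 + p(-9))*U(-9) = (85 + (-8 - 2*(-9)))*2 = (85 + (-8 + 18))*2 = (85 + 10)*2 = 95*2 = 190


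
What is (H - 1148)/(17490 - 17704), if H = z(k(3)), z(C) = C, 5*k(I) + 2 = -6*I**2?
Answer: 2898/535 ≈ 5.4168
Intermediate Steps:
k(I) = -2/5 - 6*I**2/5 (k(I) = -2/5 + (-6*I**2)/5 = -2/5 - 6*I**2/5)
H = -56/5 (H = -2/5 - 6/5*3**2 = -2/5 - 6/5*9 = -2/5 - 54/5 = -56/5 ≈ -11.200)
(H - 1148)/(17490 - 17704) = (-56/5 - 1148)/(17490 - 17704) = -5796/5/(-214) = -5796/5*(-1/214) = 2898/535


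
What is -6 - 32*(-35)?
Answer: 1114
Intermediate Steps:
-6 - 32*(-35) = -6 + 1120 = 1114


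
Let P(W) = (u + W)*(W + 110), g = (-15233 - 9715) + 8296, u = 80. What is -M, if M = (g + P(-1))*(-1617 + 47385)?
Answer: 368020488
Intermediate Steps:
g = -16652 (g = -24948 + 8296 = -16652)
P(W) = (80 + W)*(110 + W) (P(W) = (80 + W)*(W + 110) = (80 + W)*(110 + W))
M = -368020488 (M = (-16652 + (8800 + (-1)**2 + 190*(-1)))*(-1617 + 47385) = (-16652 + (8800 + 1 - 190))*45768 = (-16652 + 8611)*45768 = -8041*45768 = -368020488)
-M = -1*(-368020488) = 368020488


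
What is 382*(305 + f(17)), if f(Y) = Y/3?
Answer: 356024/3 ≈ 1.1867e+5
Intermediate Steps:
f(Y) = Y/3 (f(Y) = Y*(⅓) = Y/3)
382*(305 + f(17)) = 382*(305 + (⅓)*17) = 382*(305 + 17/3) = 382*(932/3) = 356024/3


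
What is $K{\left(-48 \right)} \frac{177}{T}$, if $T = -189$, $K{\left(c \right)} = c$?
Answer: $\frac{944}{21} \approx 44.952$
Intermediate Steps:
$K{\left(-48 \right)} \frac{177}{T} = - 48 \frac{177}{-189} = - 48 \cdot 177 \left(- \frac{1}{189}\right) = \left(-48\right) \left(- \frac{59}{63}\right) = \frac{944}{21}$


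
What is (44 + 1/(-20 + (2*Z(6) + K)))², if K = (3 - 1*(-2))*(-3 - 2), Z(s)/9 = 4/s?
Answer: 2105401/1089 ≈ 1933.3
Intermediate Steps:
Z(s) = 36/s (Z(s) = 9*(4/s) = 36/s)
K = -25 (K = (3 + 2)*(-5) = 5*(-5) = -25)
(44 + 1/(-20 + (2*Z(6) + K)))² = (44 + 1/(-20 + (2*(36/6) - 25)))² = (44 + 1/(-20 + (2*(36*(⅙)) - 25)))² = (44 + 1/(-20 + (2*6 - 25)))² = (44 + 1/(-20 + (12 - 25)))² = (44 + 1/(-20 - 13))² = (44 + 1/(-33))² = (44 - 1/33)² = (1451/33)² = 2105401/1089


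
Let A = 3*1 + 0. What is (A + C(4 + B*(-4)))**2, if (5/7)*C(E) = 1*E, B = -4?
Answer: 961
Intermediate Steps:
C(E) = 7*E/5 (C(E) = 7*(1*E)/5 = 7*E/5)
A = 3 (A = 3 + 0 = 3)
(A + C(4 + B*(-4)))**2 = (3 + 7*(4 - 4*(-4))/5)**2 = (3 + 7*(4 + 16)/5)**2 = (3 + (7/5)*20)**2 = (3 + 28)**2 = 31**2 = 961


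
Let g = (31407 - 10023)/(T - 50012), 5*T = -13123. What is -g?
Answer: 106920/263183 ≈ 0.40626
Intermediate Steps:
T = -13123/5 (T = (⅕)*(-13123) = -13123/5 ≈ -2624.6)
g = -106920/263183 (g = (31407 - 10023)/(-13123/5 - 50012) = 21384/(-263183/5) = 21384*(-5/263183) = -106920/263183 ≈ -0.40626)
-g = -1*(-106920/263183) = 106920/263183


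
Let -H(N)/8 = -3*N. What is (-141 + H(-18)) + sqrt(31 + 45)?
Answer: -573 + 2*sqrt(19) ≈ -564.28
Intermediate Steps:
H(N) = 24*N (H(N) = -(-24)*N = 24*N)
(-141 + H(-18)) + sqrt(31 + 45) = (-141 + 24*(-18)) + sqrt(31 + 45) = (-141 - 432) + sqrt(76) = -573 + 2*sqrt(19)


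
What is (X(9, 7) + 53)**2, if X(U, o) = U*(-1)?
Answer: 1936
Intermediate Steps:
X(U, o) = -U
(X(9, 7) + 53)**2 = (-1*9 + 53)**2 = (-9 + 53)**2 = 44**2 = 1936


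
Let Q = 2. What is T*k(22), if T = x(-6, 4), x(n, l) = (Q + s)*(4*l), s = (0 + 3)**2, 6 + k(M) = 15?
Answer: 1584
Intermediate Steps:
k(M) = 9 (k(M) = -6 + 15 = 9)
s = 9 (s = 3**2 = 9)
x(n, l) = 44*l (x(n, l) = (2 + 9)*(4*l) = 11*(4*l) = 44*l)
T = 176 (T = 44*4 = 176)
T*k(22) = 176*9 = 1584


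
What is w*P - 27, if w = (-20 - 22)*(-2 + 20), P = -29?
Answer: 21897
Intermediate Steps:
w = -756 (w = -42*18 = -756)
w*P - 27 = -756*(-29) - 27 = 21924 - 27 = 21897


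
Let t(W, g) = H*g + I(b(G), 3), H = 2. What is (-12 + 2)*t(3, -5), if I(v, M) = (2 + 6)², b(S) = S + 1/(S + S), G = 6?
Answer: -540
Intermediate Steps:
b(S) = S + 1/(2*S)
I(v, M) = 64 (I(v, M) = 8² = 64)
t(W, g) = 64 + 2*g (t(W, g) = 2*g + 64 = 64 + 2*g)
(-12 + 2)*t(3, -5) = (-12 + 2)*(64 + 2*(-5)) = -10*(64 - 10) = -10*54 = -540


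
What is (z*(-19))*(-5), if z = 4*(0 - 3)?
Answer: -1140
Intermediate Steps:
z = -12 (z = 4*(-3) = -12)
(z*(-19))*(-5) = -12*(-19)*(-5) = 228*(-5) = -1140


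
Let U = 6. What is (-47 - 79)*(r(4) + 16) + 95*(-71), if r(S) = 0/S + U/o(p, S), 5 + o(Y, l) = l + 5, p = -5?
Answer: -8950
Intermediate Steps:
o(Y, l) = l (o(Y, l) = -5 + (l + 5) = -5 + (5 + l) = l)
r(S) = 6/S (r(S) = 0/S + 6/S = 0 + 6/S = 6/S)
(-47 - 79)*(r(4) + 16) + 95*(-71) = (-47 - 79)*(6/4 + 16) + 95*(-71) = -126*(6*(¼) + 16) - 6745 = -126*(3/2 + 16) - 6745 = -126*35/2 - 6745 = -2205 - 6745 = -8950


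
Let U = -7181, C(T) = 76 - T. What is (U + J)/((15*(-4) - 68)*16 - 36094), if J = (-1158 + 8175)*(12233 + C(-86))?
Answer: -43484267/19071 ≈ -2280.1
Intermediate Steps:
J = 86975715 (J = (-1158 + 8175)*(12233 + (76 - 1*(-86))) = 7017*(12233 + (76 + 86)) = 7017*(12233 + 162) = 7017*12395 = 86975715)
(U + J)/((15*(-4) - 68)*16 - 36094) = (-7181 + 86975715)/((15*(-4) - 68)*16 - 36094) = 86968534/((-60 - 68)*16 - 36094) = 86968534/(-128*16 - 36094) = 86968534/(-2048 - 36094) = 86968534/(-38142) = 86968534*(-1/38142) = -43484267/19071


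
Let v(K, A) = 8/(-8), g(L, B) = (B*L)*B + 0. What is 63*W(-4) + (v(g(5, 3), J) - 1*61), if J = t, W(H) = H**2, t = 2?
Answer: 946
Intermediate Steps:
g(L, B) = L*B**2 (g(L, B) = L*B**2 + 0 = L*B**2)
J = 2
v(K, A) = -1 (v(K, A) = 8*(-1/8) = -1)
63*W(-4) + (v(g(5, 3), J) - 1*61) = 63*(-4)**2 + (-1 - 1*61) = 63*16 + (-1 - 61) = 1008 - 62 = 946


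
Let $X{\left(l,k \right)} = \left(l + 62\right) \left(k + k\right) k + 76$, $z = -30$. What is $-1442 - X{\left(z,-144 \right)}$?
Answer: $-1328622$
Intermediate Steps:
$X{\left(l,k \right)} = 76 + 2 k^{2} \left(62 + l\right)$ ($X{\left(l,k \right)} = \left(62 + l\right) 2 k k + 76 = 2 k \left(62 + l\right) k + 76 = 2 k^{2} \left(62 + l\right) + 76 = 76 + 2 k^{2} \left(62 + l\right)$)
$-1442 - X{\left(z,-144 \right)} = -1442 - \left(76 + 124 \left(-144\right)^{2} + 2 \left(-30\right) \left(-144\right)^{2}\right) = -1442 - \left(76 + 124 \cdot 20736 + 2 \left(-30\right) 20736\right) = -1442 - \left(76 + 2571264 - 1244160\right) = -1442 - 1327180 = -1328622$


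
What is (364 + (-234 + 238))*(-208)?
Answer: -76544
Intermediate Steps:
(364 + (-234 + 238))*(-208) = (364 + 4)*(-208) = 368*(-208) = -76544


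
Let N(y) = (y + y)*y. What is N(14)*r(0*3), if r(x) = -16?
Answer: -6272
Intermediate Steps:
N(y) = 2*y**2 (N(y) = (2*y)*y = 2*y**2)
N(14)*r(0*3) = (2*14**2)*(-16) = (2*196)*(-16) = 392*(-16) = -6272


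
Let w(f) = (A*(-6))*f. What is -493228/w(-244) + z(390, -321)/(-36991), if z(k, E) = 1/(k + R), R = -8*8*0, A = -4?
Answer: 296481200161/3520063560 ≈ 84.226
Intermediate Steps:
R = 0 (R = -64*0 = 0)
z(k, E) = 1/k (z(k, E) = 1/(k + 0) = 1/k)
w(f) = 24*f (w(f) = (-4*(-6))*f = 24*f)
-493228/w(-244) + z(390, -321)/(-36991) = -493228/(24*(-244)) + 1/(390*(-36991)) = -493228/(-5856) + (1/390)*(-1/36991) = -493228*(-1/5856) - 1/14426490 = 123307/1464 - 1/14426490 = 296481200161/3520063560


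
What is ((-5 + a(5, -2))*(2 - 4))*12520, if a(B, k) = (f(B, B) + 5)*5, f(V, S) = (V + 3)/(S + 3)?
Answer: -626000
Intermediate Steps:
f(V, S) = (3 + V)/(3 + S)
a(B, k) = 30 (a(B, k) = ((3 + B)/(3 + B) + 5)*5 = (1 + 5)*5 = 6*5 = 30)
((-5 + a(5, -2))*(2 - 4))*12520 = ((-5 + 30)*(2 - 4))*12520 = (25*(-2))*12520 = -50*12520 = -626000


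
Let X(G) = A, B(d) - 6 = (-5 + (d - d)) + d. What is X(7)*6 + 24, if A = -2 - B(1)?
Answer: 0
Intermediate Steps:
B(d) = 1 + d (B(d) = 6 + ((-5 + (d - d)) + d) = 6 + ((-5 + 0) + d) = 6 + (-5 + d) = 1 + d)
A = -4 (A = -2 - (1 + 1) = -2 - 1*2 = -2 - 2 = -4)
X(G) = -4
X(7)*6 + 24 = -4*6 + 24 = -24 + 24 = 0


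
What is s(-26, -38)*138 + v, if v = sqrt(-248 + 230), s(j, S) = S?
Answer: -5244 + 3*I*sqrt(2) ≈ -5244.0 + 4.2426*I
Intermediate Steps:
v = 3*I*sqrt(2) (v = sqrt(-18) = 3*I*sqrt(2) ≈ 4.2426*I)
s(-26, -38)*138 + v = -38*138 + 3*I*sqrt(2) = -5244 + 3*I*sqrt(2)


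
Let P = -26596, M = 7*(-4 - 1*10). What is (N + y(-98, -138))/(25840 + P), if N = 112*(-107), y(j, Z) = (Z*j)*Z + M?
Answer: 134171/54 ≈ 2484.6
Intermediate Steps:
M = -98 (M = 7*(-4 - 10) = 7*(-14) = -98)
y(j, Z) = -98 + j*Z**2 (y(j, Z) = (Z*j)*Z - 98 = j*Z**2 - 98 = -98 + j*Z**2)
N = -11984
(N + y(-98, -138))/(25840 + P) = (-11984 + (-98 - 98*(-138)**2))/(25840 - 26596) = (-11984 + (-98 - 98*19044))/(-756) = (-11984 + (-98 - 1866312))*(-1/756) = (-11984 - 1866410)*(-1/756) = -1878394*(-1/756) = 134171/54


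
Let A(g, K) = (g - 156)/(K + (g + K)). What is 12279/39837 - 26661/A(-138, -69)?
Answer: -332351933/13279 ≈ -25028.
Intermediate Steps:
A(g, K) = (-156 + g)/(g + 2*K) (A(g, K) = (-156 + g)/(K + (K + g)) = (-156 + g)/(g + 2*K))
12279/39837 - 26661/A(-138, -69) = 12279/39837 - 26661*(-138 + 2*(-69))/(-156 - 138) = 12279*(1/39837) - 26661/(-294/(-138 - 138)) = 4093/13279 - 26661/(-294/(-276)) = 4093/13279 - 26661/((-1/276*(-294))) = 4093/13279 - 26661/49/46 = 4093/13279 - 26661*46/49 = 4093/13279 - 1226406/49 = -332351933/13279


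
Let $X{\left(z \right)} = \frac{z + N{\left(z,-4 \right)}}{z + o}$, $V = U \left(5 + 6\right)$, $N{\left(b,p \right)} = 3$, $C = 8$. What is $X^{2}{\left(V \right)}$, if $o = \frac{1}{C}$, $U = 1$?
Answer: $\frac{12544}{7921} \approx 1.5836$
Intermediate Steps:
$o = \frac{1}{8} \approx 0.125$
$V = 11$ ($V = 1 \left(5 + 6\right) = 1 \cdot 11 = 11$)
$X{\left(z \right)} = \frac{3 + z}{\frac{1}{8} + z}$ ($X{\left(z \right)} = \frac{z + 3}{z + \frac{1}{8}} = \frac{3 + z}{\frac{1}{8} + z}$)
$X^{2}{\left(V \right)} = \left(\frac{8 \left(3 + 11\right)}{1 + 8 \cdot 11}\right)^{2} = \left(8 \frac{1}{1 + 88} \cdot 14\right)^{2} = \left(8 \cdot \frac{1}{89} \cdot 14\right)^{2} = \left(\frac{112}{89}\right)^{2} = \frac{12544}{7921}$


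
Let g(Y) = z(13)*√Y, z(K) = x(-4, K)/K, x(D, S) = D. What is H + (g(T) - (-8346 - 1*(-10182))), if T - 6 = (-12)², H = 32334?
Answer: 30498 - 20*√6/13 ≈ 30494.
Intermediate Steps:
T = 150 (T = 6 + (-12)² = 6 + 144 = 150)
z(K) = -4/K
g(Y) = -4*√Y/13 (g(Y) = (-4/13)*√Y = (-4*1/13)*√Y = -4*√Y/13)
H + (g(T) - (-8346 - 1*(-10182))) = 32334 + (-20*√6/13 - (-8346 - 1*(-10182))) = 32334 + (-20*√6/13 - (-8346 + 10182)) = 32334 + (-20*√6/13 - 1*1836) = 32334 + (-20*√6/13 - 1836) = 32334 + (-1836 - 20*√6/13) = 30498 - 20*√6/13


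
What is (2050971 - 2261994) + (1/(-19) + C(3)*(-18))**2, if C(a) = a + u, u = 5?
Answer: -68688134/361 ≈ -1.9027e+5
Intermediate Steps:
C(a) = 5 + a (C(a) = a + 5 = 5 + a)
(2050971 - 2261994) + (1/(-19) + C(3)*(-18))**2 = (2050971 - 2261994) + (1/(-19) + (5 + 3)*(-18))**2 = -211023 + (-1/19 + 8*(-18))**2 = -211023 + (-1/19 - 144)**2 = -211023 + (-2737/19)**2 = -211023 + 7491169/361 = -68688134/361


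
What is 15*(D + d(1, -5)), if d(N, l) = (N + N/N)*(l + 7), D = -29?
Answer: -375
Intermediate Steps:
d(N, l) = (1 + N)*(7 + l) (d(N, l) = (N + 1)*(7 + l) = (1 + N)*(7 + l))
15*(D + d(1, -5)) = 15*(-29 + (7 - 5 + 7*1 + 1*(-5))) = 15*(-29 + (7 - 5 + 7 - 5)) = 15*(-29 + 4) = 15*(-25) = -375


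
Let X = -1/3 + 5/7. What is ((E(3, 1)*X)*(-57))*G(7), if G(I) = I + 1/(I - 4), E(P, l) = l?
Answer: -3344/21 ≈ -159.24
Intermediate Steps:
X = 8/21 (X = -1*1/3 + 5*(1/7) = -1/3 + 5/7 = 8/21 ≈ 0.38095)
G(I) = I + 1/(-4 + I)
((E(3, 1)*X)*(-57))*G(7) = ((1*(8/21))*(-57))*((1 + 7**2 - 4*7)/(-4 + 7)) = ((8/21)*(-57))*((1 + 49 - 28)/3) = -152*22/21 = -152/7*22/3 = -3344/21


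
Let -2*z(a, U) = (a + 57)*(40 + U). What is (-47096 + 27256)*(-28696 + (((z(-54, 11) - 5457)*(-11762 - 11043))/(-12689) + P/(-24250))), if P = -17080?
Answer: 4717921168939584/6154165 ≈ 7.6662e+8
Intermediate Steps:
z(a, U) = -(40 + U)*(57 + a)/2 (z(a, U) = -(a + 57)*(40 + U)/2 = -(57 + a)*(40 + U)/2 = -(40 + U)*(57 + a)/2)
(-47096 + 27256)*(-28696 + (((z(-54, 11) - 5457)*(-11762 - 11043))/(-12689) + P/(-24250))) = (-47096 + 27256)*(-28696 + ((((-1140 - 20*(-54) - 57/2*11 - 1/2*11*(-54)) - 5457)*(-11762 - 11043))/(-12689) - 17080/(-24250))) = -19840*(-28696 + ((((-1140 + 1080 - 627/2 + 297) - 5457)*(-22805))*(-1/12689) - 17080*(-1/24250))) = -19840*(-28696 + (((-153/2 - 5457)*(-22805))*(-1/12689) + 1708/2425)) = -19840*(-28696 + (-11067/2*(-22805)*(-1/12689) + 1708/2425)) = -19840*(-28696 + ((252382935/2)*(-1/12689) + 1708/2425)) = -19840*(-28696 + (-252382935/25378 + 1708/2425)) = -19840*(-28696 - 611985271751/61541650) = -19840*(-2377984460151/61541650) = 4717921168939584/6154165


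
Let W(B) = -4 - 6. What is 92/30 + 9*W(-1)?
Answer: -1304/15 ≈ -86.933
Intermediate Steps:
W(B) = -10
92/30 + 9*W(-1) = 92/30 + 9*(-10) = 92*(1/30) - 90 = 46/15 - 90 = -1304/15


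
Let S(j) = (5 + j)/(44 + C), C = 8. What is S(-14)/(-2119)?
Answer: 9/110188 ≈ 8.1679e-5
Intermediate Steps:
S(j) = 5/52 + j/52 (S(j) = (5 + j)/(44 + 8) = (5 + j)/52 = (5 + j)*(1/52) = 5/52 + j/52)
S(-14)/(-2119) = (5/52 + (1/52)*(-14))/(-2119) = (5/52 - 7/26)*(-1/2119) = -9/52*(-1/2119) = 9/110188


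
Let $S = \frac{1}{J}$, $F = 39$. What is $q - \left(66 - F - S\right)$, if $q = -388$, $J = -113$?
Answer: $- \frac{46896}{113} \approx -415.01$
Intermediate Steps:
$S = - \frac{1}{113}$ ($S = \frac{1}{-113} = - \frac{1}{113} \approx -0.0088496$)
$q - \left(66 - F - S\right) = -388 + \left(\left(- \frac{1}{113} + 39\right) - 66\right) = -388 + \left(\frac{4406}{113} - 66\right) = -388 - \frac{3052}{113} = - \frac{46896}{113}$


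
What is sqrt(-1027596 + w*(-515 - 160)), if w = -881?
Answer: I*sqrt(432921) ≈ 657.97*I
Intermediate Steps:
sqrt(-1027596 + w*(-515 - 160)) = sqrt(-1027596 - 881*(-515 - 160)) = sqrt(-1027596 - 881*(-675)) = sqrt(-1027596 + 594675) = sqrt(-432921) = I*sqrt(432921)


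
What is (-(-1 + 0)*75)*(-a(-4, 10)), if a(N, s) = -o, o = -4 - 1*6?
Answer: -750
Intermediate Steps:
o = -10 (o = -4 - 6 = -10)
a(N, s) = 10 (a(N, s) = -1*(-10) = 10)
(-(-1 + 0)*75)*(-a(-4, 10)) = (-(-1 + 0)*75)*(-1*10) = (-1*(-1)*75)*(-10) = (1*75)*(-10) = 75*(-10) = -750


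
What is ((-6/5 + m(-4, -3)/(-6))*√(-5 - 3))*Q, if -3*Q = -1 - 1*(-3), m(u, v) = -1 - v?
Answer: 92*I*√2/45 ≈ 2.8913*I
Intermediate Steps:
Q = -⅔ (Q = -(-1 - 1*(-3))/3 = -(-1 + 3)/3 = -⅓*2 = -⅔ ≈ -0.66667)
((-6/5 + m(-4, -3)/(-6))*√(-5 - 3))*Q = ((-6/5 + (-1 - 1*(-3))/(-6))*√(-5 - 3))*(-⅔) = ((-6*⅕ + (-1 + 3)*(-⅙))*√(-8))*(-⅔) = ((-6/5 + 2*(-⅙))*(2*I*√2))*(-⅔) = ((-6/5 - ⅓)*(2*I*√2))*(-⅔) = -46*I*√2/15*(-⅔) = 92*I*√2/45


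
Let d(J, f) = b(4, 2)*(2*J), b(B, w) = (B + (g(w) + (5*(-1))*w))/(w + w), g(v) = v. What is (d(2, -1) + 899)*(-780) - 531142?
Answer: -1229242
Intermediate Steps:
b(B, w) = (B - 4*w)/(2*w) (b(B, w) = (B + (w + (5*(-1))*w))/(w + w) = (B + (w - 5*w))/((2*w)) = (B - 4*w)*(1/(2*w)) = (B - 4*w)/(2*w))
d(J, f) = -2*J (d(J, f) = (-2 + (½)*4/2)*(2*J) = (-2 + (½)*4*(½))*(2*J) = (-2 + 1)*(2*J) = -2*J)
(d(2, -1) + 899)*(-780) - 531142 = (-2*2 + 899)*(-780) - 531142 = (-4 + 899)*(-780) - 531142 = 895*(-780) - 531142 = -698100 - 531142 = -1229242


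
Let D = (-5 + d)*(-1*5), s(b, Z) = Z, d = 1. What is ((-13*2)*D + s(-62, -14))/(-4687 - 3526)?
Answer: 534/8213 ≈ 0.065019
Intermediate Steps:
D = 20 (D = (-5 + 1)*(-1*5) = -4*(-5) = 20)
((-13*2)*D + s(-62, -14))/(-4687 - 3526) = (-13*2*20 - 14)/(-4687 - 3526) = (-26*20 - 14)/(-8213) = (-520 - 14)*(-1/8213) = -534*(-1/8213) = 534/8213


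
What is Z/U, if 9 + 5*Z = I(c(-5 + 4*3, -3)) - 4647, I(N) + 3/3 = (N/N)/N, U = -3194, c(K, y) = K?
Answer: 16299/55895 ≈ 0.29160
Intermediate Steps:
I(N) = -1 + 1/N (I(N) = -1 + (N/N)/N = -1 + 1/N)
Z = -32598/35 (Z = -9/5 + ((1 - (-5 + 4*3))/(-5 + 4*3) - 4647)/5 = -9/5 + ((1 - (-5 + 12))/(-5 + 12) - 4647)/5 = -9/5 + ((1 - 1*7)/7 - 4647)/5 = -9/5 + ((1 - 7)/7 - 4647)/5 = -9/5 + ((⅐)*(-6) - 4647)/5 = -9/5 + (-6/7 - 4647)/5 = -9/5 + (⅕)*(-32535/7) = -9/5 - 6507/7 = -32598/35 ≈ -931.37)
Z/U = -32598/35/(-3194) = -32598/35*(-1/3194) = 16299/55895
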